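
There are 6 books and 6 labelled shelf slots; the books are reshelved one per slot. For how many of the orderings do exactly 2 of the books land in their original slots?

Choose which 2 of the 6 are fixed: C(6,2) = 15.
The remaining 4 must be deranged: !4 = 9.
Total: 15 × 9 = 135.

135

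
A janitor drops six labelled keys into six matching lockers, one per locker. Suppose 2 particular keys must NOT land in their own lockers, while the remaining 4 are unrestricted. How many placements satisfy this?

504

Let A_j be the event that the j-th constrained one is fixed. By inclusion-exclusion over the 2 events:
Σ_{j=0}^{2} (-1)^j C(2,j)(6-j)!
= C(2,0)·6! - C(2,1)·5! + C(2,2)·4!
= 720 - 240 + 24
= 504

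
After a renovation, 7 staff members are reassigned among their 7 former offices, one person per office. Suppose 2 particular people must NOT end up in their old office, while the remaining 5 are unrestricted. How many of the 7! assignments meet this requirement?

3720

Inclusion-exclusion on the 2 forbidden self-matches:
Σ_{j=0}^{2} (-1)^j C(2,j)(7-j)!
= C(2,0)·7! - C(2,1)·6! + C(2,2)·5!
= 5040 - 1440 + 120
= 3720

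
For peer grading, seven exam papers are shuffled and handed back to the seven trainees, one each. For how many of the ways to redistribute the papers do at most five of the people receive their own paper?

5039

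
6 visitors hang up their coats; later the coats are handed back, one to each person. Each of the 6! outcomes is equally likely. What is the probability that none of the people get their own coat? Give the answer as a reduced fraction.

53/144

Favorable outcomes: !6 = 265.
Total outcomes: 6! = 720.
Probability = 265/720 = 53/144.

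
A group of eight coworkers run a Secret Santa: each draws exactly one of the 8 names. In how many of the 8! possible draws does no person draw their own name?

The subfactorial !8 = [8!/e] (nearest integer).
8! = 40320, and 40320/e ≈ 14832.90, so !8 = 14833.

14833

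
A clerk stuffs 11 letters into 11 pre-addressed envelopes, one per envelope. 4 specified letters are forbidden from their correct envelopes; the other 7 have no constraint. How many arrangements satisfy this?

Let A_j be the event that the j-th constrained one is fixed. By inclusion-exclusion over the 4 events:
Σ_{j=0}^{4} (-1)^j C(4,j)(11-j)!
= C(4,0)·11! - C(4,1)·10! + C(4,2)·9! - C(4,3)·8! + C(4,4)·7!
= 39916800 - 14515200 + 2177280 - 161280 + 5040
= 27422640

27422640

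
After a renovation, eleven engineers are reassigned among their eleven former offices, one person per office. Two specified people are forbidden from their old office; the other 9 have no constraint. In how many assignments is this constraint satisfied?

33022080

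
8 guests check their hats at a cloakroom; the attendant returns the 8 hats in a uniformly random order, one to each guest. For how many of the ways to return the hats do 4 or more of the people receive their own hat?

771

# with exactly i fixed is C(8,i)·!(8-i); sum over i=4..8:
  i=4: C(8,4)·!4 = 70·9 = 630
  i=5: C(8,5)·!3 = 56·2 = 112
  i=6: C(8,6)·!2 = 28·1 = 28
  i=7: C(8,7)·!1 = 8·0 = 0
  i=8: C(8,8)·!0 = 1·1 = 1
Total = 771.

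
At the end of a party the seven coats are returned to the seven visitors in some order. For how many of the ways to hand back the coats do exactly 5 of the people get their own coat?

21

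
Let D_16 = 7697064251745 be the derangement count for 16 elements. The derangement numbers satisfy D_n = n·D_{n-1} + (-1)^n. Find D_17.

130850092279664

D_17 = 17·7697064251745 - 1 = 130850092279664.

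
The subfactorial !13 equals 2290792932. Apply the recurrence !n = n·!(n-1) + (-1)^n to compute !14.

!14 = 14·2290792932 + 1 = 32071101049.

32071101049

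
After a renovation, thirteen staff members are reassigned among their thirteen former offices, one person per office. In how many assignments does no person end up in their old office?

!13 is the nearest integer to 13!/e.
13! = 6227020800, and 6227020800/e ≈ 2290792932.07, so !13 = 2290792932.

2290792932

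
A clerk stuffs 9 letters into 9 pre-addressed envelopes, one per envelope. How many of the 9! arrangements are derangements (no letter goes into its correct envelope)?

133496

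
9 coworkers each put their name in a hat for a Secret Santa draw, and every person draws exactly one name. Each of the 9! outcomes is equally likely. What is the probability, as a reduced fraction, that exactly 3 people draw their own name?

Favorable outcomes: C(9,3)·!6 = 84·265 = 22260.
Total outcomes: 9! = 362880.
Probability = 22260/362880 = 53/864.

53/864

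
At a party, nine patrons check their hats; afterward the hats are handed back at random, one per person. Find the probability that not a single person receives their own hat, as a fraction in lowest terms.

Favorable outcomes: !9 = 133496.
Total outcomes: 9! = 362880.
Probability = 133496/362880 = 16687/45360.

16687/45360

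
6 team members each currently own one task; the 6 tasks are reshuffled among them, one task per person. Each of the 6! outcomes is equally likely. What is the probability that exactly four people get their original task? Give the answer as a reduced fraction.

1/48

Favorable outcomes: C(6,4)·!2 = 15·1 = 15.
Total outcomes: 6! = 720.
Probability = 15/720 = 1/48.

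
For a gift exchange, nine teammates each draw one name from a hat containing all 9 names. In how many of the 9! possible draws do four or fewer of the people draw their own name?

Sum C(9,i)·!(9-i) for i = 0..4:
  i=0: C(9,0)·!9 = 1·133496 = 133496
  i=1: C(9,1)·!8 = 9·14833 = 133497
  i=2: C(9,2)·!7 = 36·1854 = 66744
  i=3: C(9,3)·!6 = 84·265 = 22260
  i=4: C(9,4)·!5 = 126·44 = 5544
Total = 361541.

361541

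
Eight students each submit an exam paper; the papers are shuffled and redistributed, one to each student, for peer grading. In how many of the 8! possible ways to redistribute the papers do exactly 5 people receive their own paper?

112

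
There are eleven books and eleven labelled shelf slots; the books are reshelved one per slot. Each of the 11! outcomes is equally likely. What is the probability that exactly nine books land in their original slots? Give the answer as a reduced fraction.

1/725760

Favorable outcomes: C(11,9)·!2 = 55·1 = 55.
Total outcomes: 11! = 39916800.
Probability = 55/39916800 = 1/725760.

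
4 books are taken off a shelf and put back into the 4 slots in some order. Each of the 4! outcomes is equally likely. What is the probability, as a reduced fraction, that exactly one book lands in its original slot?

1/3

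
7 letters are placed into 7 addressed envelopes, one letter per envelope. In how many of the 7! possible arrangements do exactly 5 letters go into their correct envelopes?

21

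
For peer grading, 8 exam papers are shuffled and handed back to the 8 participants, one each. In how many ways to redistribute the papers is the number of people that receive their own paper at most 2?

# with exactly i fixed is C(8,i)·!(8-i); sum over i=0..2:
  i=0: C(8,0)·!8 = 1·14833 = 14833
  i=1: C(8,1)·!7 = 8·1854 = 14832
  i=2: C(8,2)·!6 = 28·265 = 7420
Total = 37085.

37085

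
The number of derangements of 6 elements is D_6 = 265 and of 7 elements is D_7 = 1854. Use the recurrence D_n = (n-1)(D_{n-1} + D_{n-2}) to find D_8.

14833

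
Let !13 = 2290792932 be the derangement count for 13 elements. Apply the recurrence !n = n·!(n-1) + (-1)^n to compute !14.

!14 = 14·2290792932 + 1 = 32071101049.

32071101049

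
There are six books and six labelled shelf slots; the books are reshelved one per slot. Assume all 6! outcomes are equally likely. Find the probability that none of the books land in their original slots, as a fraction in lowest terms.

Favorable outcomes: !6 = 265.
Total outcomes: 6! = 720.
Probability = 265/720 = 53/144.

53/144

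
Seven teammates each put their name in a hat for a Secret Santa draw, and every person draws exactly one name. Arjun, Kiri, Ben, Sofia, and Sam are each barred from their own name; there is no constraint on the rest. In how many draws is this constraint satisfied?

2428

Inclusion-exclusion on the 5 forbidden self-matches:
Σ_{j=0}^{5} (-1)^j C(5,j)(7-j)!
= C(5,0)·7! - C(5,1)·6! + C(5,2)·5! - C(5,3)·4! + C(5,4)·3! - C(5,5)·2!
= 5040 - 3600 + 1200 - 240 + 30 - 2
= 2428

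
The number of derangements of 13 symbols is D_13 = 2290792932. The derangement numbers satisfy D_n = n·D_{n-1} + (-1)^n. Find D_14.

32071101049

D_14 = 14·2290792932 + 1 = 32071101049.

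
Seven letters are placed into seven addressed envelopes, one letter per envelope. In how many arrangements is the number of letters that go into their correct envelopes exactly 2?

924

Pick the 2 fixed positions: C(7,2) = 21 ways.
The other 5 form a derangement: !5 = 44.
Total: 21 × 44 = 924.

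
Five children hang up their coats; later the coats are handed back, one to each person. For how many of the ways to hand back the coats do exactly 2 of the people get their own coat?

Pick the 2 fixed positions: C(5,2) = 10 ways.
The other 3 form a derangement: !3 = 2.
Total: 10 × 2 = 20.

20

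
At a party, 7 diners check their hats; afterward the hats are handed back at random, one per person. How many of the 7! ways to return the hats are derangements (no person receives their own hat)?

By inclusion-exclusion, !7 = Σ (-1)^k · 7!/k! for k=0..7
= 7! - 7!/1! + 7!/2! - 7!/3! + 7!/4! - 7!/5! + 7!/6! - 7!/7!
= 5040 - 5040 + 2520 - 840 + 210 - 42 + 7 - 1
= 1854

1854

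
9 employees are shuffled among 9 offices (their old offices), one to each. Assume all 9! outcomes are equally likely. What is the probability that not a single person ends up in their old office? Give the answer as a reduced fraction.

Favorable outcomes: !9 = 133496.
Total outcomes: 9! = 362880.
Probability = 133496/362880 = 16687/45360.

16687/45360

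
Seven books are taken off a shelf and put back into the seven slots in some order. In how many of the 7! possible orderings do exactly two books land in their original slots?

924

Choose which 2 of the 7 are fixed: C(7,2) = 21.
The remaining 5 must be deranged: !5 = 44.
Total: 21 × 44 = 924.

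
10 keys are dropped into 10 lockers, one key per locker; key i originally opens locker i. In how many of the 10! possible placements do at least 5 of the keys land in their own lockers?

Sum C(10,i)·!(10-i) for i = 5..10:
  i=5: C(10,5)·!5 = 252·44 = 11088
  i=6: C(10,6)·!4 = 210·9 = 1890
  i=7: C(10,7)·!3 = 120·2 = 240
  i=8: C(10,8)·!2 = 45·1 = 45
  i=9: C(10,9)·!1 = 10·0 = 0
  i=10: C(10,10)·!0 = 1·1 = 1
Total = 13264.

13264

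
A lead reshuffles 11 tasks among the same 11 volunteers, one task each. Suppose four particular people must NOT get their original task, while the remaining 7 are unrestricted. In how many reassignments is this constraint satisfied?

27422640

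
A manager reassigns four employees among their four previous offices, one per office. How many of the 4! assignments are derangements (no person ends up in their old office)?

9

!4 is the nearest integer to 4!/e.
4! = 24, and 24/e ≈ 8.83, so !4 = 9.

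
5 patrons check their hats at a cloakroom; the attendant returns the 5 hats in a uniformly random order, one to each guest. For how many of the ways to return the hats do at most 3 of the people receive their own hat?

119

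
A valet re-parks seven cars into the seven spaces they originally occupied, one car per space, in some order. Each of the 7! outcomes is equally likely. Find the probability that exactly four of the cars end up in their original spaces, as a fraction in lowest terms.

Favorable outcomes: C(7,4)·!3 = 35·2 = 70.
Total outcomes: 7! = 5040.
Probability = 70/5040 = 1/72.

1/72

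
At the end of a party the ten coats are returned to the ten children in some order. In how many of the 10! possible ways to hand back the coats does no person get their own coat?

Use !n = n·!(n-1) + (-1)^n.
!10 = 10·133496 + 1 = 1334961

1334961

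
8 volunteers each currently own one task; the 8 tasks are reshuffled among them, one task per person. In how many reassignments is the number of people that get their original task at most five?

40291

# with exactly i fixed is C(8,i)·!(8-i); sum over i=0..5:
  i=0: C(8,0)·!8 = 1·14833 = 14833
  i=1: C(8,1)·!7 = 8·1854 = 14832
  i=2: C(8,2)·!6 = 28·265 = 7420
  i=3: C(8,3)·!5 = 56·44 = 2464
  i=4: C(8,4)·!4 = 70·9 = 630
  i=5: C(8,5)·!3 = 56·2 = 112
Total = 40291.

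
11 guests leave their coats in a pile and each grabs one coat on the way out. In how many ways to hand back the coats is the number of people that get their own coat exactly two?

7342280

Choose which 2 of the 11 are fixed: C(11,2) = 55.
The other 9 form a derangement: !9 = 133496.
Total: 55 × 133496 = 7342280.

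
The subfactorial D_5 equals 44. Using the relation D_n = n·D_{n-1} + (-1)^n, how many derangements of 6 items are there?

D_6 = 6·44 + 1 = 265.

265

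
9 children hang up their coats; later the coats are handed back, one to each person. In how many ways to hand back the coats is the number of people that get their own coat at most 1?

# with exactly i fixed is C(9,i)·!(9-i); sum over i=0..1:
  i=0: C(9,0)·!9 = 1·133496 = 133496
  i=1: C(9,1)·!8 = 9·14833 = 133497
Total = 266993.

266993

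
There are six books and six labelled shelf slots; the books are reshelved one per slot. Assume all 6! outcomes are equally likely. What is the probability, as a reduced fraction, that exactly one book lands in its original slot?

Favorable outcomes: C(6,1)·!5 = 6·44 = 264.
Total outcomes: 6! = 720.
Probability = 264/720 = 11/30.

11/30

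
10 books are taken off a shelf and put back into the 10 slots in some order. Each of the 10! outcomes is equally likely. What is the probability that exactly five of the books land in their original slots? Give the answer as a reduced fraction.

11/3600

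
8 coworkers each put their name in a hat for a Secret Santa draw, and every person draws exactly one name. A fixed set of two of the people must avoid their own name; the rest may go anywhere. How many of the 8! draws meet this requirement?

Inclusion-exclusion on the 2 forbidden self-matches:
Σ_{j=0}^{2} (-1)^j C(2,j)(8-j)!
= C(2,0)·8! - C(2,1)·7! + C(2,2)·6!
= 40320 - 10080 + 720
= 30960

30960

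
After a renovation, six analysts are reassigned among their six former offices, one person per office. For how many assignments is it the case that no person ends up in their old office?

265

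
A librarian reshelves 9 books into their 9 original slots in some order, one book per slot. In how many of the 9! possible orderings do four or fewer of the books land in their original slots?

361541

# with exactly i fixed is C(9,i)·!(9-i); sum over i=0..4:
  i=0: C(9,0)·!9 = 1·133496 = 133496
  i=1: C(9,1)·!8 = 9·14833 = 133497
  i=2: C(9,2)·!7 = 36·1854 = 66744
  i=3: C(9,3)·!6 = 84·265 = 22260
  i=4: C(9,4)·!5 = 126·44 = 5544
Total = 361541.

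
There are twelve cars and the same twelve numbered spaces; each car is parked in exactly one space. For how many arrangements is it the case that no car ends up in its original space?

176214841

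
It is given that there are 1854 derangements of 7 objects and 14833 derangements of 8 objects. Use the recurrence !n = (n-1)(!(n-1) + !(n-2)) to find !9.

133496

!9 = (9-1)·(!8 + !7) = 8·(14833 + 1854) = 8·16687 = 133496.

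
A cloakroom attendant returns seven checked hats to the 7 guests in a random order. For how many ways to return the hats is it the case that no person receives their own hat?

1854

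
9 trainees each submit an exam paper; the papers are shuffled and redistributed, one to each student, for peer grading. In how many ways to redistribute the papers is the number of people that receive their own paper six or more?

205

# with exactly i fixed is C(9,i)·!(9-i); sum over i=6..9:
  i=6: C(9,6)·!3 = 84·2 = 168
  i=7: C(9,7)·!2 = 36·1 = 36
  i=8: C(9,8)·!1 = 9·0 = 0
  i=9: C(9,9)·!0 = 1·1 = 1
Total = 205.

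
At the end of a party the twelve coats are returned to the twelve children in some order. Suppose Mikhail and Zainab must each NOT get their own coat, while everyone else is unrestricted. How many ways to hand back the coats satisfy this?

Let A_j be the event that the j-th constrained one is fixed. By inclusion-exclusion over the 2 events:
Σ_{j=0}^{2} (-1)^j C(2,j)(12-j)!
= C(2,0)·12! - C(2,1)·11! + C(2,2)·10!
= 479001600 - 79833600 + 3628800
= 402796800

402796800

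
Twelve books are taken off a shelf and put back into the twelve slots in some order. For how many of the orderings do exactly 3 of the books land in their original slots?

29369120

Choose which 3 of the 12 are fixed: C(12,3) = 220.
The remaining 9 must be deranged: !9 = 133496.
Total: 220 × 133496 = 29369120.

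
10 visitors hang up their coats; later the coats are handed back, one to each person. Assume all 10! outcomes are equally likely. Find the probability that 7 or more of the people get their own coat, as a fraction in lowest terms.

143/1814400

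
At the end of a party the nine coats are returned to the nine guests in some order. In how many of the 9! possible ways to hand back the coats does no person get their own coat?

133496

The number of derangements of 9 is !9 = Σ_{k=0}^{9} (-1)^k·9!/k!
= 9! - 9!/1! + 9!/2! - 9!/3! + 9!/4! - 9!/5! + 9!/6! - 9!/7! + 9!/8! - 9!/9!
= 362880 - 362880 + 181440 - 60480 + 15120 - 3024 + 504 - 72 + 9 - 1
= 133496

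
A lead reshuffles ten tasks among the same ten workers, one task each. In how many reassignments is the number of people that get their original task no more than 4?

# with exactly i fixed is C(10,i)·!(10-i); sum over i=0..4:
  i=0: C(10,0)·!10 = 1·1334961 = 1334961
  i=1: C(10,1)·!9 = 10·133496 = 1334960
  i=2: C(10,2)·!8 = 45·14833 = 667485
  i=3: C(10,3)·!7 = 120·1854 = 222480
  i=4: C(10,4)·!6 = 210·265 = 55650
Total = 3615536.

3615536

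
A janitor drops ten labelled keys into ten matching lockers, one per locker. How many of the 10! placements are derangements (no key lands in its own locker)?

1334961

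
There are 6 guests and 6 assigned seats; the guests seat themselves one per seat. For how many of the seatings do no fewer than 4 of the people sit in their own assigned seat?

16

Sum C(6,i)·!(6-i) for i = 4..6:
  i=4: C(6,4)·!2 = 15·1 = 15
  i=5: C(6,5)·!1 = 6·0 = 0
  i=6: C(6,6)·!0 = 1·1 = 1
Total = 16.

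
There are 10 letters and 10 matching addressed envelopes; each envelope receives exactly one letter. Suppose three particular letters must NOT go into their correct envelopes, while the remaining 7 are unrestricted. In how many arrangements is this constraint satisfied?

Inclusion-exclusion on the 3 forbidden self-matches:
Σ_{j=0}^{3} (-1)^j C(3,j)(10-j)!
= C(3,0)·10! - C(3,1)·9! + C(3,2)·8! - C(3,3)·7!
= 3628800 - 1088640 + 120960 - 5040
= 2656080

2656080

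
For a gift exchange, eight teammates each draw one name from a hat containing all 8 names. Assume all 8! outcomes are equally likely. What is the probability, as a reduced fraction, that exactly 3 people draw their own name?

11/180

Favorable outcomes: C(8,3)·!5 = 56·44 = 2464.
Total outcomes: 8! = 40320.
Probability = 2464/40320 = 11/180.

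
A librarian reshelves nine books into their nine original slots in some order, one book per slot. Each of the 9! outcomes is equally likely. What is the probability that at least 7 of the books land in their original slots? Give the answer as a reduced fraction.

Favorable outcomes: Σ_{i≥7} C(9,i)·!(9-i) = 36·1 + 9·0 + 1·1 = 37.
Total outcomes: 9! = 362880.
Probability = 37/362880 = 37/362880.

37/362880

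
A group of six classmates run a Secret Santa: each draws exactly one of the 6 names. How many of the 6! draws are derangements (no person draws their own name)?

265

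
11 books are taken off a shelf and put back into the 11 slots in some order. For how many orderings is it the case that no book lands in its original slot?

14684570

The number of derangements of 11 is !11 = Σ_{k=0}^{11} (-1)^k·11!/k!
= 11! - 11!/1! + 11!/2! - 11!/3! + 11!/4! - 11!/5! + 11!/6! - 11!/7! + 11!/8! - 11!/9! + 11!/10! - 11!/11!
= 39916800 - 39916800 + 19958400 - 6652800 + 1663200 - 332640 + 55440 - 7920 + 990 - 110 + 11 - 1
= 14684570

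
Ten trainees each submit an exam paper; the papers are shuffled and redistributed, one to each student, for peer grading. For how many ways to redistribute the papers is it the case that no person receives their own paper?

The subfactorial !10 = [10!/e] (nearest integer).
10! = 3628800, and 3628800/e ≈ 1334960.92, so !10 = 1334961.

1334961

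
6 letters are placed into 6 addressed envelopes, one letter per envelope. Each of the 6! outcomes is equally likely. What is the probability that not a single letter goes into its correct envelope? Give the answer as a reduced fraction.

53/144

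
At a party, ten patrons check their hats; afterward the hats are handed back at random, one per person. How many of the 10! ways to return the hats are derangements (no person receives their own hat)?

1334961

The subfactorial !10 = [10!/e] (nearest integer).
10! = 3628800, and 3628800/e ≈ 1334960.92, so !10 = 1334961.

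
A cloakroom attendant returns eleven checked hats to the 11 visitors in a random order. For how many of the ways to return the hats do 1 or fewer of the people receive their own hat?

# with exactly i fixed is C(11,i)·!(11-i); sum over i=0..1:
  i=0: C(11,0)·!11 = 1·14684570 = 14684570
  i=1: C(11,1)·!10 = 11·1334961 = 14684571
Total = 29369141.

29369141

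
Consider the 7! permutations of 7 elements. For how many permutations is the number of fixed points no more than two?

Sum C(7,i)·!(7-i) for i = 0..2:
  i=0: C(7,0)·!7 = 1·1854 = 1854
  i=1: C(7,1)·!6 = 7·265 = 1855
  i=2: C(7,2)·!5 = 21·44 = 924
Total = 4633.

4633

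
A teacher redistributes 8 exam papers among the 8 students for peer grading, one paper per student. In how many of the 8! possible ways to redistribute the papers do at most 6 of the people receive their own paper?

Sum C(8,i)·!(8-i) for i = 0..6:
  i=0: C(8,0)·!8 = 1·14833 = 14833
  i=1: C(8,1)·!7 = 8·1854 = 14832
  i=2: C(8,2)·!6 = 28·265 = 7420
  i=3: C(8,3)·!5 = 56·44 = 2464
  i=4: C(8,4)·!4 = 70·9 = 630
  i=5: C(8,5)·!3 = 56·2 = 112
  i=6: C(8,6)·!2 = 28·1 = 28
Total = 40319.

40319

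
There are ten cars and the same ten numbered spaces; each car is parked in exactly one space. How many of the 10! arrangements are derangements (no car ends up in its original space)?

The number of derangements of 10 is !10 = Σ_{k=0}^{10} (-1)^k·10!/k!
= 10! - 10!/1! + 10!/2! - 10!/3! + 10!/4! - 10!/5! + 10!/6! - 10!/7! + 10!/8! - 10!/9! + 10!/10!
= 3628800 - 3628800 + 1814400 - 604800 + 151200 - 30240 + 5040 - 720 + 90 - 10 + 1
= 1334961

1334961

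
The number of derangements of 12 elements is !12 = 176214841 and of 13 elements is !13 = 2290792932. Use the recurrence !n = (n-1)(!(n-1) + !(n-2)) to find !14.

32071101049

!14 = (14-1)·(!13 + !12) = 13·(2290792932 + 176214841) = 13·2467007773 = 32071101049.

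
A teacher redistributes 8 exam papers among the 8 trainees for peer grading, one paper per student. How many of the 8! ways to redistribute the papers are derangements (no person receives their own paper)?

!8 = 8! · Σ_{k=0}^{8} (-1)^k/k!
= 8! - 8!/1! + 8!/2! - 8!/3! + 8!/4! - 8!/5! + 8!/6! - 8!/7! + 8!/8!
= 40320 - 40320 + 20160 - 6720 + 1680 - 336 + 56 - 8 + 1
= 14833

14833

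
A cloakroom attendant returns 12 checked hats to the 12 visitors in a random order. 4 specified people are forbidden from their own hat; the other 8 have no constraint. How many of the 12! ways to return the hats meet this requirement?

339696000

Let A_j be the event that the j-th constrained one is fixed. By inclusion-exclusion over the 4 events:
Σ_{j=0}^{4} (-1)^j C(4,j)(12-j)!
= C(4,0)·12! - C(4,1)·11! + C(4,2)·10! - C(4,3)·9! + C(4,4)·8!
= 479001600 - 159667200 + 21772800 - 1451520 + 40320
= 339696000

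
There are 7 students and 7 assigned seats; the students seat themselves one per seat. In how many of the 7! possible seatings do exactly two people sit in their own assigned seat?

Choose which 2 of the 7 are fixed: C(7,2) = 21.
The other 5 form a derangement: !5 = 44.
Total: 21 × 44 = 924.

924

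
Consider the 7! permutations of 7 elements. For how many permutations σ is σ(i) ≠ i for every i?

!7 = 7! · Σ_{k=0}^{7} (-1)^k/k!
= 7! - 7!/1! + 7!/2! - 7!/3! + 7!/4! - 7!/5! + 7!/6! - 7!/7!
= 5040 - 5040 + 2520 - 840 + 210 - 42 + 7 - 1
= 1854

1854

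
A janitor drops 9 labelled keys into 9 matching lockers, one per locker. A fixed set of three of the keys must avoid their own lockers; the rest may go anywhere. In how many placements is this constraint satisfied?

Inclusion-exclusion on the 3 forbidden self-matches:
Σ_{j=0}^{3} (-1)^j C(3,j)(9-j)!
= C(3,0)·9! - C(3,1)·8! + C(3,2)·7! - C(3,3)·6!
= 362880 - 120960 + 15120 - 720
= 256320

256320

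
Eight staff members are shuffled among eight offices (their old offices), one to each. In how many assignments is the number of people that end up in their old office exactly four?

630

Pick the 4 fixed positions: C(8,4) = 70 ways.
The remaining 4 must be deranged: !4 = 9.
Total: 70 × 9 = 630.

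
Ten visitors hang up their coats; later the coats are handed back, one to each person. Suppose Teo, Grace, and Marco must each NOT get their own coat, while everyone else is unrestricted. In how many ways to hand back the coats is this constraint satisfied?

2656080

Inclusion-exclusion on the 3 forbidden self-matches:
Σ_{j=0}^{3} (-1)^j C(3,j)(10-j)!
= C(3,0)·10! - C(3,1)·9! + C(3,2)·8! - C(3,3)·7!
= 3628800 - 1088640 + 120960 - 5040
= 2656080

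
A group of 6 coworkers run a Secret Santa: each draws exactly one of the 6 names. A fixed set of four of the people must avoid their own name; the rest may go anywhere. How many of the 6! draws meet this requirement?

362

Inclusion-exclusion on the 4 forbidden self-matches:
Σ_{j=0}^{4} (-1)^j C(4,j)(6-j)!
= C(4,0)·6! - C(4,1)·5! + C(4,2)·4! - C(4,3)·3! + C(4,4)·2!
= 720 - 480 + 144 - 24 + 2
= 362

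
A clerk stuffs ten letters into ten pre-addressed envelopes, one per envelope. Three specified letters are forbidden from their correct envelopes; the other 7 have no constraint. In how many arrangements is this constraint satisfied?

Let A_j be the event that the j-th constrained one is fixed. By inclusion-exclusion over the 3 events:
Σ_{j=0}^{3} (-1)^j C(3,j)(10-j)!
= C(3,0)·10! - C(3,1)·9! + C(3,2)·8! - C(3,3)·7!
= 3628800 - 1088640 + 120960 - 5040
= 2656080

2656080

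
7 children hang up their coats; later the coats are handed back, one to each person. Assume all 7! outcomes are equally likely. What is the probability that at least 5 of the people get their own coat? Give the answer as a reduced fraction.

Favorable outcomes: Σ_{i≥5} C(7,i)·!(7-i) = 21·1 + 7·0 + 1·1 = 22.
Total outcomes: 7! = 5040.
Probability = 22/5040 = 11/2520.

11/2520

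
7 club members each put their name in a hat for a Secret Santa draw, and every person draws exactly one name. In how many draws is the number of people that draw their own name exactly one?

Choose which one of the 7 is fixed: C(7,1) = 7.
The other 6 form a derangement: !6 = 265.
Total: 7 × 265 = 1855.

1855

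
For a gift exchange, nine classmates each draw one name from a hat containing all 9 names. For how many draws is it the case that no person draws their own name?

133496

Use !n = (n-1)(!(n-1) + !(n-2)).
!9 = 8·(14833 + 1854) = 8·16687 = 133496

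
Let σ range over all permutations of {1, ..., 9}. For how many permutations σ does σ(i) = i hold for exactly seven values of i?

36

Pick the 7 fixed positions: C(9,7) = 36 ways.
The other 2 form a derangement: !2 = 1.
Total: 36 × 1 = 36.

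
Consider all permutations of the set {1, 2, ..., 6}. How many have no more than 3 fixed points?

704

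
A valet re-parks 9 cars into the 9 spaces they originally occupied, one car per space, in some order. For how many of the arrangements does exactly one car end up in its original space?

Pick the single fixed position: C(9,1) = 9 ways.
The other 8 form a derangement: !8 = 14833.
Total: 9 × 14833 = 133497.

133497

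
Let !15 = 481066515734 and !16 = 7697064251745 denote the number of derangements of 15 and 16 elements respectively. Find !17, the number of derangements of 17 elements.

130850092279664

!17 = (17-1)·(!16 + !15) = 16·(7697064251745 + 481066515734) = 16·8178130767479 = 130850092279664.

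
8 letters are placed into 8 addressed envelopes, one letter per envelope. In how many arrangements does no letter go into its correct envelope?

By inclusion-exclusion, !8 = Σ (-1)^k · 8!/k! for k=0..8
= 8! - 8!/1! + 8!/2! - 8!/3! + 8!/4! - 8!/5! + 8!/6! - 8!/7! + 8!/8!
= 40320 - 40320 + 20160 - 6720 + 1680 - 336 + 56 - 8 + 1
= 14833

14833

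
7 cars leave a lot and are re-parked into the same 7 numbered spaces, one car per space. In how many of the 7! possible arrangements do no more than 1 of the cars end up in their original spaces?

Sum C(7,i)·!(7-i) for i = 0..1:
  i=0: C(7,0)·!7 = 1·1854 = 1854
  i=1: C(7,1)·!6 = 7·265 = 1855
Total = 3709.

3709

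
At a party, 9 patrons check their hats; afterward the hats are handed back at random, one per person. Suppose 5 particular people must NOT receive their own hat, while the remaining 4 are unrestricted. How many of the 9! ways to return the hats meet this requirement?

Let A_j be the event that the j-th constrained one is fixed. By inclusion-exclusion over the 5 events:
Σ_{j=0}^{5} (-1)^j C(5,j)(9-j)!
= C(5,0)·9! - C(5,1)·8! + C(5,2)·7! - C(5,3)·6! + C(5,4)·5! - C(5,5)·4!
= 362880 - 201600 + 50400 - 7200 + 600 - 24
= 205056

205056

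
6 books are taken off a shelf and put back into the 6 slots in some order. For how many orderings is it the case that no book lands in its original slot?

Recurrence: !6 = 6·!5 + (-1)^6.
!6 = 6·44 + 1 = 265

265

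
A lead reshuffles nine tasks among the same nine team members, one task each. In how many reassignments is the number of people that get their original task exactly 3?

Choose which 3 of the 9 are fixed: C(9,3) = 84.
The remaining 6 must be deranged: !6 = 265.
Total: 84 × 265 = 22260.

22260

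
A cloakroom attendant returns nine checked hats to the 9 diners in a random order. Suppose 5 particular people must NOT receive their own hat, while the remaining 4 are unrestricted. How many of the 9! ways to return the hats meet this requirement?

Let A_j be the event that the j-th constrained one is fixed. By inclusion-exclusion over the 5 events:
Σ_{j=0}^{5} (-1)^j C(5,j)(9-j)!
= C(5,0)·9! - C(5,1)·8! + C(5,2)·7! - C(5,3)·6! + C(5,4)·5! - C(5,5)·4!
= 362880 - 201600 + 50400 - 7200 + 600 - 24
= 205056

205056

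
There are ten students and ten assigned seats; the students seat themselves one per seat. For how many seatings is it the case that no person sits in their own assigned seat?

1334961

!10 is the nearest integer to 10!/e.
10! = 3628800, and 3628800/e ≈ 1334960.92, so !10 = 1334961.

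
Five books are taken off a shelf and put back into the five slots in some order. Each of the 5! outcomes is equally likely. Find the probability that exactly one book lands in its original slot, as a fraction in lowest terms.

Favorable outcomes: C(5,1)·!4 = 5·9 = 45.
Total outcomes: 5! = 120.
Probability = 45/120 = 3/8.

3/8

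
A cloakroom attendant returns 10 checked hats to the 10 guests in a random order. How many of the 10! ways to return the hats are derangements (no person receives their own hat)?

1334961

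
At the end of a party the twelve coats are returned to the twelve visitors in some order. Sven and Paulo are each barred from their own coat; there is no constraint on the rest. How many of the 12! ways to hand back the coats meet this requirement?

402796800

Inclusion-exclusion on the 2 forbidden self-matches:
Σ_{j=0}^{2} (-1)^j C(2,j)(12-j)!
= C(2,0)·12! - C(2,1)·11! + C(2,2)·10!
= 479001600 - 79833600 + 3628800
= 402796800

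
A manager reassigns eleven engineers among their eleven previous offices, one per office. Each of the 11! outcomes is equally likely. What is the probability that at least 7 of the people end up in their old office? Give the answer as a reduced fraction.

839/9979200

Favorable outcomes: Σ_{i≥7} C(11,i)·!(11-i) = 330·9 + 165·2 + 55·1 + 11·0 + 1·1 = 3356.
Total outcomes: 11! = 39916800.
Probability = 3356/39916800 = 839/9979200.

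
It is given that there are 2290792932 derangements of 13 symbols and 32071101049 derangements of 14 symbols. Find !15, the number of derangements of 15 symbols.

!15 = (15-1)·(!14 + !13) = 14·(32071101049 + 2290792932) = 14·34361893981 = 481066515734.

481066515734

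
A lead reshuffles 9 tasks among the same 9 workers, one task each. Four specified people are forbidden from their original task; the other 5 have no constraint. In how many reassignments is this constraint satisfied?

229080

Let A_j be the event that the j-th constrained one is fixed. By inclusion-exclusion over the 4 events:
Σ_{j=0}^{4} (-1)^j C(4,j)(9-j)!
= C(4,0)·9! - C(4,1)·8! + C(4,2)·7! - C(4,3)·6! + C(4,4)·5!
= 362880 - 161280 + 30240 - 2880 + 120
= 229080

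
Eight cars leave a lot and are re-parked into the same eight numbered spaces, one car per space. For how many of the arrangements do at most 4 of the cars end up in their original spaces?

40179

# with exactly i fixed is C(8,i)·!(8-i); sum over i=0..4:
  i=0: C(8,0)·!8 = 1·14833 = 14833
  i=1: C(8,1)·!7 = 8·1854 = 14832
  i=2: C(8,2)·!6 = 28·265 = 7420
  i=3: C(8,3)·!5 = 56·44 = 2464
  i=4: C(8,4)·!4 = 70·9 = 630
Total = 40179.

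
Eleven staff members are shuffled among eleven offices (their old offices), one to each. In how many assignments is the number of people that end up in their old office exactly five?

122430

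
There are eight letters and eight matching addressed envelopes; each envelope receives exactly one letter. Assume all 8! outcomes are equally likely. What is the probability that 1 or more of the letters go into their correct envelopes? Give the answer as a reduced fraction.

Favorable outcomes: Σ_{i≥1} C(8,i)·!(8-i) = 8·1854 + 28·265 + 56·44 + 70·9 + 56·2 + 28·1 + 8·0 + 1·1 = 25487.
Total outcomes: 8! = 40320.
Probability = 25487/40320 = 3641/5760.

3641/5760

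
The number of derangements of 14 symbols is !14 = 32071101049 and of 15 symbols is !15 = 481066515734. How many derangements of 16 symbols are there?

7697064251745

!16 = (16-1)·(!15 + !14) = 15·(481066515734 + 32071101049) = 15·513137616783 = 7697064251745.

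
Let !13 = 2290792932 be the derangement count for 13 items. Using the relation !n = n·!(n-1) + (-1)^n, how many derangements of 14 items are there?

!14 = 14·2290792932 + 1 = 32071101049.

32071101049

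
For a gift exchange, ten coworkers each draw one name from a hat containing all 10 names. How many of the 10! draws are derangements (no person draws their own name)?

1334961

Use !n = n·!(n-1) + (-1)^n.
!10 = 10·133496 + 1 = 1334961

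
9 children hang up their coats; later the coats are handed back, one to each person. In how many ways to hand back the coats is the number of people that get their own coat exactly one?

133497

Choose which one of the 9 is fixed: C(9,1) = 9.
The other 8 form a derangement: !8 = 14833.
Total: 9 × 14833 = 133497.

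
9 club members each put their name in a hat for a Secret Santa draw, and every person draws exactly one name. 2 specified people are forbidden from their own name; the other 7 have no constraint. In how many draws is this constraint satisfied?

287280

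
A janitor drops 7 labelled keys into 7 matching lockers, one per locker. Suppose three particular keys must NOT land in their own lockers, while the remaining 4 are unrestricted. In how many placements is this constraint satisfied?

Inclusion-exclusion on the 3 forbidden self-matches:
Σ_{j=0}^{3} (-1)^j C(3,j)(7-j)!
= C(3,0)·7! - C(3,1)·6! + C(3,2)·5! - C(3,3)·4!
= 5040 - 2160 + 360 - 24
= 3216

3216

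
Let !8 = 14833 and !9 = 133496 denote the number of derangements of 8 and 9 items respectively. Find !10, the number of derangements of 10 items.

1334961

!10 = (10-1)·(!9 + !8) = 9·(133496 + 14833) = 9·148329 = 1334961.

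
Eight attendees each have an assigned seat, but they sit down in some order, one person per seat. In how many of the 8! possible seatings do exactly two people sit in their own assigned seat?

7420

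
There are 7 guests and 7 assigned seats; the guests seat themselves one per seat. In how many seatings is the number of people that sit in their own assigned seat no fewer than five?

Sum C(7,i)·!(7-i) for i = 5..7:
  i=5: C(7,5)·!2 = 21·1 = 21
  i=6: C(7,6)·!1 = 7·0 = 0
  i=7: C(7,7)·!0 = 1·1 = 1
Total = 22.

22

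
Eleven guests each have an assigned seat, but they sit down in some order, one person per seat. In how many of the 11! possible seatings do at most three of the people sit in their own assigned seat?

39158866

# with exactly i fixed is C(11,i)·!(11-i); sum over i=0..3:
  i=0: C(11,0)·!11 = 1·14684570 = 14684570
  i=1: C(11,1)·!10 = 11·1334961 = 14684571
  i=2: C(11,2)·!9 = 55·133496 = 7342280
  i=3: C(11,3)·!8 = 165·14833 = 2447445
Total = 39158866.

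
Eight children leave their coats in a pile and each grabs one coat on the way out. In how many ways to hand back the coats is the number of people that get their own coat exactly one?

14832

Pick the single fixed position: C(8,1) = 8 ways.
The other 7 form a derangement: !7 = 1854.
Total: 8 × 1854 = 14832.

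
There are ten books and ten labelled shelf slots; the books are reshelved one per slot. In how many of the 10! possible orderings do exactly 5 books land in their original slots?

11088

Choose which 5 of the 10 are fixed: C(10,5) = 252.
The remaining 5 must be deranged: !5 = 44.
Total: 252 × 44 = 11088.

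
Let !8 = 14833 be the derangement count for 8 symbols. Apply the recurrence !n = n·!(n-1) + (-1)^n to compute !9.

!9 = 9·14833 - 1 = 133496.

133496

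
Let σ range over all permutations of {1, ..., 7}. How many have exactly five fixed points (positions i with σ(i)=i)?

Pick the 5 fixed positions: C(7,5) = 21 ways.
The remaining 2 must be deranged: !2 = 1.
Total: 21 × 1 = 21.

21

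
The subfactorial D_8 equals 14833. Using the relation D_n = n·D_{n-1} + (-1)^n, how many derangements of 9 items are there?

133496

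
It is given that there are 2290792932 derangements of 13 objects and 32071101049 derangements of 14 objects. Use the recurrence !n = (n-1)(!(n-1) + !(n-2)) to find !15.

481066515734

!15 = (15-1)·(!14 + !13) = 14·(32071101049 + 2290792932) = 14·34361893981 = 481066515734.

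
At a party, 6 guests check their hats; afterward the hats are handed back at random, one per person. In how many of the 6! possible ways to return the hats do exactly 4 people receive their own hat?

15

Choose which 4 of the 6 are fixed: C(6,4) = 15.
The other 2 form a derangement: !2 = 1.
Total: 15 × 1 = 15.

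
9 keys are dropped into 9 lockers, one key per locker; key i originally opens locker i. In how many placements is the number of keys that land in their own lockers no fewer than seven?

# with exactly i fixed is C(9,i)·!(9-i); sum over i=7..9:
  i=7: C(9,7)·!2 = 36·1 = 36
  i=8: C(9,8)·!1 = 9·0 = 0
  i=9: C(9,9)·!0 = 1·1 = 1
Total = 37.

37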